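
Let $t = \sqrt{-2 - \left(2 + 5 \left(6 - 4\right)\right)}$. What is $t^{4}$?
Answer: $196$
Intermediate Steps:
$t = i \sqrt{14}$ ($t = \sqrt{-2 - 12} = \sqrt{-14} = i \sqrt{14} \approx 3.7417 i$)
$t^{4} = \left(i \sqrt{14}\right)^{4} = 196$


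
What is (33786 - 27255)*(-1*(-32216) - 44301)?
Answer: -78927135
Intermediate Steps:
(33786 - 27255)*(-1*(-32216) - 44301) = 6531*(32216 - 44301) = 6531*(-12085) = -78927135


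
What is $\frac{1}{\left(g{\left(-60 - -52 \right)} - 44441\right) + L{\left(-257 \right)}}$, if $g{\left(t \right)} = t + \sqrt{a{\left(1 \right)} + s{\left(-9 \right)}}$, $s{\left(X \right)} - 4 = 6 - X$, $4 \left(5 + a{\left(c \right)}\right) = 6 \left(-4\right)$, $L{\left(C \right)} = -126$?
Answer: $- \frac{44575}{1986930617} - \frac{2 \sqrt{2}}{1986930617} \approx -2.2436 \cdot 10^{-5}$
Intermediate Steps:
$a{\left(c \right)} = -11$ ($a{\left(c \right)} = -5 + \frac{6 \left(-4\right)}{4} = -5 + \frac{1}{4} \left(-24\right) = -5 - 6 = -11$)
$s{\left(X \right)} = 10 - X$ ($s{\left(X \right)} = 4 - \left(-6 + X\right) = 10 - X$)
$g{\left(t \right)} = t + 2 \sqrt{2}$ ($g{\left(t \right)} = t + \sqrt{-11 + \left(10 - -9\right)} = t + \sqrt{-11 + \left(10 + 9\right)} = t + \sqrt{-11 + 19} = t + \sqrt{8} = t + 2 \sqrt{2}$)
$\frac{1}{\left(g{\left(-60 - -52 \right)} - 44441\right) + L{\left(-257 \right)}} = \frac{1}{\left(\left(\left(-60 - -52\right) + 2 \sqrt{2}\right) - 44441\right) - 126} = \frac{1}{\left(\left(\left(-60 + 52\right) + 2 \sqrt{2}\right) - 44441\right) - 126} = \frac{1}{\left(\left(-8 + 2 \sqrt{2}\right) - 44441\right) - 126} = \frac{1}{\left(-44449 + 2 \sqrt{2}\right) - 126} = \frac{1}{-44575 + 2 \sqrt{2}}$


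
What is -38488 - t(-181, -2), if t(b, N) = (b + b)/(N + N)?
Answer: -77157/2 ≈ -38579.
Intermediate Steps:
t(b, N) = b/N (t(b, N) = (2*b)/((2*N)) = (2*b)*(1/(2*N)) = b/N)
-38488 - t(-181, -2) = -38488 - (-181)/(-2) = -38488 - (-181)*(-1)/2 = -38488 - 1*181/2 = -38488 - 181/2 = -77157/2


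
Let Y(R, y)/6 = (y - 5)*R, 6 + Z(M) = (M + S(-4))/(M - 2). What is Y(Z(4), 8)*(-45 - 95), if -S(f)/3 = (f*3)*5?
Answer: -216720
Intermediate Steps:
S(f) = -45*f (S(f) = -3*f*3*5 = -3*3*f*5 = -45*f)
Z(M) = -6 + (180 + M)/(-2 + M) (Z(M) = -6 + (M - 45*(-4))/(M - 2) = -6 + (M + 180)/(-2 + M) = -6 + (180 + M)/(-2 + M))
Y(R, y) = 6*R*(-5 + y) (Y(R, y) = 6*((y - 5)*R) = 6*((-5 + y)*R) = 6*(R*(-5 + y)) = 6*R*(-5 + y))
Y(Z(4), 8)*(-45 - 95) = (6*((192 - 5*4)/(-2 + 4))*(-5 + 8))*(-45 - 95) = (6*((192 - 20)/2)*3)*(-140) = (6*((½)*172)*3)*(-140) = (6*86*3)*(-140) = 1548*(-140) = -216720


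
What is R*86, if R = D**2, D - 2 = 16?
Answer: 27864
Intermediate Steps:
D = 18 (D = 2 + 16 = 18)
R = 324 (R = 18**2 = 324)
R*86 = 324*86 = 27864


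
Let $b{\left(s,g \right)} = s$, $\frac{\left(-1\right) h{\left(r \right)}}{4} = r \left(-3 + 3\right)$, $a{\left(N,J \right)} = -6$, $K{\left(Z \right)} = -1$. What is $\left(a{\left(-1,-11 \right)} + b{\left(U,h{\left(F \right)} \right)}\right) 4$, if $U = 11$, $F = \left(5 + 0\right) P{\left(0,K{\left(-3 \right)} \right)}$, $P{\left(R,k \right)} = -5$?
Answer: $20$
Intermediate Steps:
$F = -25$ ($F = \left(5 + 0\right) \left(-5\right) = 5 \left(-5\right) = -25$)
$h{\left(r \right)} = 0$ ($h{\left(r \right)} = - 4 r \left(-3 + 3\right) = - 4 r 0 = \left(-4\right) 0 = 0$)
$\left(a{\left(-1,-11 \right)} + b{\left(U,h{\left(F \right)} \right)}\right) 4 = \left(-6 + 11\right) 4 = 5 \cdot 4 = 20$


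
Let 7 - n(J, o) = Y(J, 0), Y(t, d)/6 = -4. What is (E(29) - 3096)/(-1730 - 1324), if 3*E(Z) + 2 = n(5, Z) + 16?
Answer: 1027/1018 ≈ 1.0088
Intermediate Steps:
Y(t, d) = -24 (Y(t, d) = 6*(-4) = -24)
n(J, o) = 31 (n(J, o) = 7 - 1*(-24) = 7 + 24 = 31)
E(Z) = 15 (E(Z) = -⅔ + (31 + 16)/3 = -⅔ + (⅓)*47 = -⅔ + 47/3 = 15)
(E(29) - 3096)/(-1730 - 1324) = (15 - 3096)/(-1730 - 1324) = -3081/(-3054) = -3081*(-1/3054) = 1027/1018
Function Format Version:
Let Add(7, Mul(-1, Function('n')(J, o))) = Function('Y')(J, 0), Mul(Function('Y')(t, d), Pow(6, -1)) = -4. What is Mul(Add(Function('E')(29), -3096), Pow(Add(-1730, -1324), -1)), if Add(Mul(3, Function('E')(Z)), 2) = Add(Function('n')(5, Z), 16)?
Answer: Rational(1027, 1018) ≈ 1.0088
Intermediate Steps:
Function('Y')(t, d) = -24 (Function('Y')(t, d) = Mul(6, -4) = -24)
Function('n')(J, o) = 31 (Function('n')(J, o) = Add(7, Mul(-1, -24)) = Add(7, 24) = 31)
Function('E')(Z) = 15 (Function('E')(Z) = Add(Rational(-2, 3), Mul(Rational(1, 3), Add(31, 16))) = Add(Rational(-2, 3), Mul(Rational(1, 3), 47)) = Add(Rational(-2, 3), Rational(47, 3)) = 15)
Mul(Add(Function('E')(29), -3096), Pow(Add(-1730, -1324), -1)) = Mul(Add(15, -3096), Pow(Add(-1730, -1324), -1)) = Mul(-3081, Pow(-3054, -1)) = Mul(-3081, Rational(-1, 3054)) = Rational(1027, 1018)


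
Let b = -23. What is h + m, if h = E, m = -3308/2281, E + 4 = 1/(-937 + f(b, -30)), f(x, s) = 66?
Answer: -10830553/1986751 ≈ -5.4514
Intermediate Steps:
E = -3485/871 (E = -4 + 1/(-937 + 66) = -4 + 1/(-871) = -4 - 1/871 = -3485/871 ≈ -4.0011)
m = -3308/2281 (m = -3308*1/2281 = -3308/2281 ≈ -1.4502)
h = -3485/871 ≈ -4.0011
h + m = -3485/871 - 3308/2281 = -10830553/1986751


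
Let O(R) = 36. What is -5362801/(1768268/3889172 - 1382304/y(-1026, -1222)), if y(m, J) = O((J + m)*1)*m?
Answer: -8024675150074527/56680528741 ≈ -1.4158e+5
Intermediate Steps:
y(m, J) = 36*m
-5362801/(1768268/3889172 - 1382304/y(-1026, -1222)) = -5362801/(1768268/3889172 - 1382304/(36*(-1026))) = -5362801/(1768268*(1/3889172) - 1382304/(-36936)) = -5362801/(442067/972293 - 1382304*(-1/36936)) = -5362801/(442067/972293 + 57596/1539) = -5362801/56680528741/1496358927 = -5362801*1496358927/56680528741 = -8024675150074527/56680528741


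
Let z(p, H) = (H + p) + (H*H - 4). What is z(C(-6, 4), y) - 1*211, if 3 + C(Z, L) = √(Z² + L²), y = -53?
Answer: 2538 + 2*√13 ≈ 2545.2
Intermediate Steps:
C(Z, L) = -3 + √(L² + Z²) (C(Z, L) = -3 + √(Z² + L²) = -3 + √(L² + Z²))
z(p, H) = -4 + H + p + H² (z(p, H) = (H + p) + (H² - 4) = (H + p) + (-4 + H²) = -4 + H + p + H²)
z(C(-6, 4), y) - 1*211 = (-4 - 53 + (-3 + √(4² + (-6)²)) + (-53)²) - 1*211 = (-4 - 53 + (-3 + √(16 + 36)) + 2809) - 211 = (-4 - 53 + (-3 + √52) + 2809) - 211 = (-4 - 53 + (-3 + 2*√13) + 2809) - 211 = (2749 + 2*√13) - 211 = 2538 + 2*√13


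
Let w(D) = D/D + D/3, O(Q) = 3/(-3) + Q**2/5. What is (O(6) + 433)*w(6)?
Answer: 6588/5 ≈ 1317.6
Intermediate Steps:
O(Q) = -1 + Q**2/5 (O(Q) = 3*(-1/3) + Q**2*(1/5) = -1 + Q**2/5)
w(D) = 1 + D/3 (w(D) = 1 + D*(1/3) = 1 + D/3)
(O(6) + 433)*w(6) = ((-1 + (1/5)*6**2) + 433)*(1 + (1/3)*6) = ((-1 + (1/5)*36) + 433)*(1 + 2) = ((-1 + 36/5) + 433)*3 = (31/5 + 433)*3 = (2196/5)*3 = 6588/5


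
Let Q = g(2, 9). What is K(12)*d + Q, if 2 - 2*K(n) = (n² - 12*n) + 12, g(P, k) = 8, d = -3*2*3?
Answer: 98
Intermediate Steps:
d = -18 (d = -6*3 = -18)
Q = 8
K(n) = -5 + 6*n - n²/2 (K(n) = 1 - ((n² - 12*n) + 12)/2 = 1 - (12 + n² - 12*n)/2 = 1 + (-6 + 6*n - n²/2) = -5 + 6*n - n²/2)
K(12)*d + Q = (-5 + 6*12 - ½*12²)*(-18) + 8 = (-5 + 72 - ½*144)*(-18) + 8 = (-5 + 72 - 72)*(-18) + 8 = -5*(-18) + 8 = 90 + 8 = 98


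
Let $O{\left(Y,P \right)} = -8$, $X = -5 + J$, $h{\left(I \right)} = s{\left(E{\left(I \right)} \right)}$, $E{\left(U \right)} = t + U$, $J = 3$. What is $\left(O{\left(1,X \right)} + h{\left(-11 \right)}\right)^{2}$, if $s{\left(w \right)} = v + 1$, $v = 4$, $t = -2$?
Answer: $9$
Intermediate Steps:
$E{\left(U \right)} = -2 + U$
$s{\left(w \right)} = 5$ ($s{\left(w \right)} = 4 + 1 = 5$)
$h{\left(I \right)} = 5$
$X = -2$ ($X = -5 + 3 = -2$)
$\left(O{\left(1,X \right)} + h{\left(-11 \right)}\right)^{2} = \left(-8 + 5\right)^{2} = \left(-3\right)^{2} = 9$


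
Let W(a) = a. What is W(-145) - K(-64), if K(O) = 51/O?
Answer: -9229/64 ≈ -144.20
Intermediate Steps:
W(-145) - K(-64) = -145 - 51/(-64) = -145 - 51*(-1)/64 = -145 - 1*(-51/64) = -145 + 51/64 = -9229/64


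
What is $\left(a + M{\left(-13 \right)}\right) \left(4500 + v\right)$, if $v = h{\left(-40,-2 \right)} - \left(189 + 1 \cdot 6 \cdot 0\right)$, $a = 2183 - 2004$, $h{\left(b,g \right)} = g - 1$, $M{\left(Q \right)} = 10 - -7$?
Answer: $844368$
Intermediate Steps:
$M{\left(Q \right)} = 17$ ($M{\left(Q \right)} = 10 + 7 = 17$)
$h{\left(b,g \right)} = -1 + g$ ($h{\left(b,g \right)} = g - 1 = -1 + g$)
$a = 179$
$v = -192$ ($v = \left(-1 - 2\right) - \left(189 + 1 \cdot 6 \cdot 0\right) = -3 - \left(189 + 6 \cdot 0\right) = -3 - 189 = -192$)
$\left(a + M{\left(-13 \right)}\right) \left(4500 + v\right) = \left(179 + 17\right) \left(4500 - 192\right) = 196 \cdot 4308 = 844368$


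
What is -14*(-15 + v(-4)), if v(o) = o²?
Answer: -14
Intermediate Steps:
-14*(-15 + v(-4)) = -14*(-15 + (-4)²) = -14*(-15 + 16) = -14*1 = -14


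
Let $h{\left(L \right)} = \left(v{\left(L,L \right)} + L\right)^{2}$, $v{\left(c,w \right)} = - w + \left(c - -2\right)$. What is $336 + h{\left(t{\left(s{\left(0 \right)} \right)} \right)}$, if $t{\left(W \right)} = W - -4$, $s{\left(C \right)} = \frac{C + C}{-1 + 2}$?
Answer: $372$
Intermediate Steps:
$s{\left(C \right)} = 2 C$ ($s{\left(C \right)} = \frac{2 C}{1} = 2 C 1 = 2 C$)
$v{\left(c,w \right)} = 2 + c - w$ ($v{\left(c,w \right)} = - w + \left(c + 2\right) = - w + \left(2 + c\right) = 2 + c - w$)
$t{\left(W \right)} = 4 + W$ ($t{\left(W \right)} = W + 4 = 4 + W$)
$h{\left(L \right)} = \left(2 + L\right)^{2}$ ($h{\left(L \right)} = \left(\left(2 + L - L\right) + L\right)^{2} = \left(2 + L\right)^{2}$)
$336 + h{\left(t{\left(s{\left(0 \right)} \right)} \right)} = 336 + \left(2 + \left(4 + 2 \cdot 0\right)\right)^{2} = 336 + \left(2 + \left(4 + 0\right)\right)^{2} = 336 + \left(2 + 4\right)^{2} = 336 + 6^{2} = 336 + 36 = 372$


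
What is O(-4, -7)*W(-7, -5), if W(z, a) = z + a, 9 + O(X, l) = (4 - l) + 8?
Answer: -120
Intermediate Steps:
O(X, l) = 3 - l (O(X, l) = -9 + ((4 - l) + 8) = -9 + (12 - l) = 3 - l)
W(z, a) = a + z
O(-4, -7)*W(-7, -5) = (3 - 1*(-7))*(-5 - 7) = (3 + 7)*(-12) = 10*(-12) = -120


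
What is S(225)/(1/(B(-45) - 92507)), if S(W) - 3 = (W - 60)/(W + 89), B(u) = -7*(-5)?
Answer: -51183252/157 ≈ -3.2601e+5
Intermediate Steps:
B(u) = 35
S(W) = 3 + (-60 + W)/(89 + W) (S(W) = 3 + (W - 60)/(W + 89) = 3 + (-60 + W)/(89 + W))
S(225)/(1/(B(-45) - 92507)) = ((207 + 4*225)/(89 + 225))/(1/(35 - 92507)) = ((207 + 900)/314)/(1/(-92472)) = ((1/314)*1107)/(-1/92472) = (1107/314)*(-92472) = -51183252/157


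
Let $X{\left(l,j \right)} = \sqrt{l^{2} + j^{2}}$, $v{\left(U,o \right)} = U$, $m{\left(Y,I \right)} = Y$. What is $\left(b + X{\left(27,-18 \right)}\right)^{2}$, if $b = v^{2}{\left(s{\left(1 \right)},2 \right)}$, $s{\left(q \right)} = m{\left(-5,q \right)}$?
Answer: $1678 + 450 \sqrt{13} \approx 3300.5$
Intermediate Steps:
$s{\left(q \right)} = -5$
$X{\left(l,j \right)} = \sqrt{j^{2} + l^{2}}$
$b = 25$ ($b = \left(-5\right)^{2} = 25$)
$\left(b + X{\left(27,-18 \right)}\right)^{2} = \left(25 + \sqrt{\left(-18\right)^{2} + 27^{2}}\right)^{2} = \left(25 + \sqrt{324 + 729}\right)^{2} = \left(25 + \sqrt{1053}\right)^{2} = \left(25 + 9 \sqrt{13}\right)^{2}$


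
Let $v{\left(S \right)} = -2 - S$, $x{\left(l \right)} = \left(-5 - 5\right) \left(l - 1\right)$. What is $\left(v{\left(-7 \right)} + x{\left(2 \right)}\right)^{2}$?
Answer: $25$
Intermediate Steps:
$x{\left(l \right)} = 10 - 10 l$ ($x{\left(l \right)} = - 10 \left(-1 + l\right) = 10 - 10 l$)
$\left(v{\left(-7 \right)} + x{\left(2 \right)}\right)^{2} = \left(\left(-2 - -7\right) + \left(10 - 20\right)\right)^{2} = \left(\left(-2 + 7\right) + \left(10 - 20\right)\right)^{2} = \left(5 - 10\right)^{2} = \left(-5\right)^{2} = 25$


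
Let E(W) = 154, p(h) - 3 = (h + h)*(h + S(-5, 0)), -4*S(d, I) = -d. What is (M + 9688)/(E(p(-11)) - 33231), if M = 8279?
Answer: -17967/33077 ≈ -0.54319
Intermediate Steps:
S(d, I) = d/4 (S(d, I) = -(-1)*d/4 = d/4)
p(h) = 3 + 2*h*(-5/4 + h) (p(h) = 3 + (h + h)*(h + (¼)*(-5)) = 3 + (2*h)*(h - 5/4) = 3 + (2*h)*(-5/4 + h) = 3 + 2*h*(-5/4 + h))
(M + 9688)/(E(p(-11)) - 33231) = (8279 + 9688)/(154 - 33231) = 17967/(-33077) = 17967*(-1/33077) = -17967/33077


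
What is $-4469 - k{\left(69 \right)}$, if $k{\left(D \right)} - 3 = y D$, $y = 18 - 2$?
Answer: $-5576$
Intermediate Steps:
$y = 16$
$k{\left(D \right)} = 3 + 16 D$
$-4469 - k{\left(69 \right)} = -4469 - \left(3 + 16 \cdot 69\right) = -4469 - \left(3 + 1104\right) = -4469 - 1107 = -5576$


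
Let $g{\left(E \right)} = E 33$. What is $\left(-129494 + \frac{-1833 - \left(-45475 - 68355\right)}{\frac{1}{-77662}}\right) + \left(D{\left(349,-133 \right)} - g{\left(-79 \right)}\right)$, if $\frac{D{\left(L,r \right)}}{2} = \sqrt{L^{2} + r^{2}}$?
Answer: $-8698037901 + 2 \sqrt{139490} \approx -8.698 \cdot 10^{9}$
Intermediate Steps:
$g{\left(E \right)} = 33 E$
$D{\left(L,r \right)} = 2 \sqrt{L^{2} + r^{2}}$
$\left(-129494 + \frac{-1833 - \left(-45475 - 68355\right)}{\frac{1}{-77662}}\right) + \left(D{\left(349,-133 \right)} - g{\left(-79 \right)}\right) = \left(-129494 + \frac{-1833 - \left(-45475 - 68355\right)}{\frac{1}{-77662}}\right) + \left(2 \sqrt{349^{2} + \left(-133\right)^{2}} - 33 \left(-79\right)\right) = \left(-129494 + \frac{-1833 - -113830}{- \frac{1}{77662}}\right) + \left(2 \sqrt{121801 + 17689} - -2607\right) = \left(-129494 + \left(-1833 + 113830\right) \left(-77662\right)\right) + \left(2 \sqrt{139490} + 2607\right) = \left(-129494 + 111997 \left(-77662\right)\right) + \left(2607 + 2 \sqrt{139490}\right) = \left(-129494 - 8697911014\right) + \left(2607 + 2 \sqrt{139490}\right) = -8698040508 + \left(2607 + 2 \sqrt{139490}\right) = -8698037901 + 2 \sqrt{139490}$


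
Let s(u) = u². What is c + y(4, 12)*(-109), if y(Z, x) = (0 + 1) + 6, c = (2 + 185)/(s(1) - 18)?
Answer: -774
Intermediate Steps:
c = -11 (c = (2 + 185)/(1² - 18) = 187/(1 - 18) = 187/(-17) = 187*(-1/17) = -11)
y(Z, x) = 7 (y(Z, x) = 1 + 6 = 7)
c + y(4, 12)*(-109) = -11 + 7*(-109) = -11 - 763 = -774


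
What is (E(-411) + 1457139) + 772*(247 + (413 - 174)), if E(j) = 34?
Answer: 1832365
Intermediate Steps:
(E(-411) + 1457139) + 772*(247 + (413 - 174)) = (34 + 1457139) + 772*(247 + (413 - 174)) = 1457173 + 772*(247 + 239) = 1457173 + 772*486 = 1457173 + 375192 = 1832365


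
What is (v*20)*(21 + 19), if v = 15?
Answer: 12000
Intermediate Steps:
(v*20)*(21 + 19) = (15*20)*(21 + 19) = 300*40 = 12000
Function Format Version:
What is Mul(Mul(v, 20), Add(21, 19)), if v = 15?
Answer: 12000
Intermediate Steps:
Mul(Mul(v, 20), Add(21, 19)) = Mul(Mul(15, 20), Add(21, 19)) = Mul(300, 40) = 12000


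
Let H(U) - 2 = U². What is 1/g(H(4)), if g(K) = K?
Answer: 1/18 ≈ 0.055556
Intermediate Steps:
H(U) = 2 + U²
1/g(H(4)) = 1/(2 + 4²) = 1/(2 + 16) = 1/18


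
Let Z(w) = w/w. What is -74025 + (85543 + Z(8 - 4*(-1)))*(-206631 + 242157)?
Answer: 3038962119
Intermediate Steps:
Z(w) = 1
-74025 + (85543 + Z(8 - 4*(-1)))*(-206631 + 242157) = -74025 + (85543 + 1)*(-206631 + 242157) = -74025 + 85544*35526 = -74025 + 3039036144 = 3038962119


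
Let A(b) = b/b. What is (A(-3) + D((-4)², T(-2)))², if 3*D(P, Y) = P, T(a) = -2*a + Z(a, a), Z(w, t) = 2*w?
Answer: 361/9 ≈ 40.111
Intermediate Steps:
T(a) = 0 (T(a) = -2*a + 2*a = 0)
A(b) = 1
D(P, Y) = P/3
(A(-3) + D((-4)², T(-2)))² = (1 + (⅓)*(-4)²)² = (1 + (⅓)*16)² = (1 + 16/3)² = (19/3)² = 361/9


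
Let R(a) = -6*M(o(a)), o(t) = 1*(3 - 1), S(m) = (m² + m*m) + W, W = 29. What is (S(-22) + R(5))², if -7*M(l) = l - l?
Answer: 994009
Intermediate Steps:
S(m) = 29 + 2*m² (S(m) = (m² + m*m) + 29 = (m² + m²) + 29 = 2*m² + 29 = 29 + 2*m²)
o(t) = 2 (o(t) = 1*2 = 2)
M(l) = 0 (M(l) = -(l - l)/7 = -⅐*0 = 0)
R(a) = 0 (R(a) = -6*0 = 0)
(S(-22) + R(5))² = ((29 + 2*(-22)²) + 0)² = ((29 + 2*484) + 0)² = ((29 + 968) + 0)² = (997 + 0)² = 997² = 994009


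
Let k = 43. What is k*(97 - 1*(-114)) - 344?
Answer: 8729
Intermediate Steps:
k*(97 - 1*(-114)) - 344 = 43*(97 - 1*(-114)) - 344 = 43*(97 + 114) - 344 = 43*211 - 344 = 9073 - 344 = 8729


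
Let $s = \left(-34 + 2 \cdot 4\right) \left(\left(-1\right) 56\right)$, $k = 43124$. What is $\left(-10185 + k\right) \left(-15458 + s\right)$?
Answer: $-461211878$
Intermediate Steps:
$s = 1456$ ($s = \left(-34 + 8\right) \left(-56\right) = \left(-26\right) \left(-56\right) = 1456$)
$\left(-10185 + k\right) \left(-15458 + s\right) = \left(-10185 + 43124\right) \left(-15458 + 1456\right) = 32939 \left(-14002\right) = -461211878$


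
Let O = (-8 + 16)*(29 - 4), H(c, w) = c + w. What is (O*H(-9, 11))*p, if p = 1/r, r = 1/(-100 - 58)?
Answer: -63200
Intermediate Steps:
O = 200 (O = 8*25 = 200)
r = -1/158 (r = 1/(-158) = -1/158 ≈ -0.0063291)
p = -158 (p = 1/(-1/158) = -158)
(O*H(-9, 11))*p = (200*(-9 + 11))*(-158) = (200*2)*(-158) = 400*(-158) = -63200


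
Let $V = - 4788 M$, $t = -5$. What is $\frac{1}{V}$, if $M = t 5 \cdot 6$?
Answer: $\frac{1}{718200} \approx 1.3924 \cdot 10^{-6}$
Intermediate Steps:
$M = -150$ ($M = \left(-5\right) 5 \cdot 6 = \left(-25\right) 6 = -150$)
$V = 718200$ ($V = \left(-4788\right) \left(-150\right) = 718200$)
$\frac{1}{V} = \frac{1}{718200}$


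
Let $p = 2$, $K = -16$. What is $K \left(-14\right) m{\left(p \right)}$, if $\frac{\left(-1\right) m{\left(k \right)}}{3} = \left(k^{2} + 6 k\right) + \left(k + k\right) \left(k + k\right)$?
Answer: $-21504$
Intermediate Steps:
$m{\left(k \right)} = - 18 k - 15 k^{2}$ ($m{\left(k \right)} = - 3 \left(\left(k^{2} + 6 k\right) + \left(k + k\right) \left(k + k\right)\right) = - 3 \left(\left(k^{2} + 6 k\right) + 2 k 2 k\right) = - 3 \left(\left(k^{2} + 6 k\right) + 4 k^{2}\right) = - 3 \left(5 k^{2} + 6 k\right) = - 18 k - 15 k^{2}$)
$K \left(-14\right) m{\left(p \right)} = \left(-16\right) \left(-14\right) \left(\left(-3\right) 2 \left(6 + 5 \cdot 2\right)\right) = 224 \left(\left(-3\right) 2 \left(6 + 10\right)\right) = 224 \left(\left(-3\right) 2 \cdot 16\right) = 224 \left(-96\right) = -21504$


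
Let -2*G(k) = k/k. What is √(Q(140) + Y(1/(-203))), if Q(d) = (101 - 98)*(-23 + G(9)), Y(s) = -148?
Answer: I*√874/2 ≈ 14.782*I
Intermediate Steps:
G(k) = -½ (G(k) = -k/(2*k) = -½*1 = -½)
Q(d) = -141/2 (Q(d) = (101 - 98)*(-23 - ½) = 3*(-47/2) = -141/2)
√(Q(140) + Y(1/(-203))) = √(-141/2 - 148) = √(-437/2) = I*√874/2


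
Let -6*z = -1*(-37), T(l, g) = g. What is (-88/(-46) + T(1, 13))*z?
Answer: -12691/138 ≈ -91.964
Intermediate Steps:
z = -37/6 (z = -(-1)*(-37)/6 = -⅙*37 = -37/6 ≈ -6.1667)
(-88/(-46) + T(1, 13))*z = (-88/(-46) + 13)*(-37/6) = (-88*(-1/46) + 13)*(-37/6) = (44/23 + 13)*(-37/6) = (343/23)*(-37/6) = -12691/138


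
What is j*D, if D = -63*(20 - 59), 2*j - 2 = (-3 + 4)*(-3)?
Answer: -2457/2 ≈ -1228.5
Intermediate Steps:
j = -½ (j = 1 + ((-3 + 4)*(-3))/2 = 1 + (1*(-3))/2 = 1 + (½)*(-3) = 1 - 3/2 = -½ ≈ -0.50000)
D = 2457 (D = -63*(-39) = 2457)
j*D = -½*2457 = -2457/2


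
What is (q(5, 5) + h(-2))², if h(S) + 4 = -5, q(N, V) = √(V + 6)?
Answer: (9 - √11)² ≈ 32.301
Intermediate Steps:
q(N, V) = √(6 + V)
h(S) = -9 (h(S) = -4 - 5 = -9)
(q(5, 5) + h(-2))² = (√(6 + 5) - 9)² = (√11 - 9)² = (-9 + √11)²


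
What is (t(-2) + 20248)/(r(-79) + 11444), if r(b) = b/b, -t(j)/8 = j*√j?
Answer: 20248/11445 + 16*I*√2/11445 ≈ 1.7692 + 0.0019771*I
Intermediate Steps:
t(j) = -8*j^(3/2) (t(j) = -8*j*√j = -8*j^(3/2))
r(b) = 1
(t(-2) + 20248)/(r(-79) + 11444) = (-(-16)*I*√2 + 20248)/(1 + 11444) = (-(-16)*I*√2 + 20248)/11445 = (16*I*√2 + 20248)*(1/11445) = (20248 + 16*I*√2)*(1/11445) = 20248/11445 + 16*I*√2/11445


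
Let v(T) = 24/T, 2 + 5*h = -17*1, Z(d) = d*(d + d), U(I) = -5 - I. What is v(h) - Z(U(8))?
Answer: -6542/19 ≈ -344.32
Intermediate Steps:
Z(d) = 2*d² (Z(d) = d*(2*d) = 2*d²)
h = -19/5 (h = -⅖ + (-17*1)/5 = -⅖ + (⅕)*(-17) = -⅖ - 17/5 = -19/5 ≈ -3.8000)
v(h) - Z(U(8)) = 24/(-19/5) - 2*(-5 - 1*8)² = 24*(-5/19) - 2*(-5 - 8)² = -120/19 - 2*(-13)² = -120/19 - 2*169 = -120/19 - 1*338 = -120/19 - 338 = -6542/19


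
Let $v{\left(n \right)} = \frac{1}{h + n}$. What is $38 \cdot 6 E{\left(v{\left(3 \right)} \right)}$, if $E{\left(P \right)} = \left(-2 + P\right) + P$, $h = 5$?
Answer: $-399$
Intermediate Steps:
$v{\left(n \right)} = \frac{1}{5 + n}$
$E{\left(P \right)} = -2 + 2 P$
$38 \cdot 6 E{\left(v{\left(3 \right)} \right)} = 38 \cdot 6 \left(-2 + \frac{2}{5 + 3}\right) = 228 \left(-2 + \frac{2}{8}\right) = 228 \left(-2 + 2 \cdot \frac{1}{8}\right) = 228 \left(-2 + \frac{1}{4}\right) = 228 \left(- \frac{7}{4}\right) = -399$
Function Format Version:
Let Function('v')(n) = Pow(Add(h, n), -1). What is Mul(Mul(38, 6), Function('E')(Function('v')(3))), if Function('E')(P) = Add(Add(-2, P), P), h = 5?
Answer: -399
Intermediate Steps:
Function('v')(n) = Pow(Add(5, n), -1)
Function('E')(P) = Add(-2, Mul(2, P))
Mul(Mul(38, 6), Function('E')(Function('v')(3))) = Mul(Mul(38, 6), Add(-2, Mul(2, Pow(Add(5, 3), -1)))) = Mul(228, Add(-2, Mul(2, Pow(8, -1)))) = Mul(228, Add(-2, Mul(2, Rational(1, 8)))) = Mul(228, Add(-2, Rational(1, 4))) = Mul(228, Rational(-7, 4)) = -399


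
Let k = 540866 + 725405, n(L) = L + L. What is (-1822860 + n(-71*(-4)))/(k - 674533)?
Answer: -911146/295869 ≈ -3.0796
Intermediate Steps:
n(L) = 2*L
k = 1266271
(-1822860 + n(-71*(-4)))/(k - 674533) = (-1822860 + 2*(-71*(-4)))/(1266271 - 674533) = (-1822860 + 2*284)/591738 = (-1822860 + 568)*(1/591738) = -1822292*1/591738 = -911146/295869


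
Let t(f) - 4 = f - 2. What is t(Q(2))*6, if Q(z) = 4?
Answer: 36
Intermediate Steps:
t(f) = 2 + f (t(f) = 4 + (f - 2) = 4 + (-2 + f) = 2 + f)
t(Q(2))*6 = (2 + 4)*6 = 6*6 = 36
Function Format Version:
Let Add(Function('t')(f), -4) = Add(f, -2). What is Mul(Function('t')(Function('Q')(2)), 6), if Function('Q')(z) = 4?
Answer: 36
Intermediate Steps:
Function('t')(f) = Add(2, f) (Function('t')(f) = Add(4, Add(f, -2)) = Add(4, Add(-2, f)) = Add(2, f))
Mul(Function('t')(Function('Q')(2)), 6) = Mul(Add(2, 4), 6) = Mul(6, 6) = 36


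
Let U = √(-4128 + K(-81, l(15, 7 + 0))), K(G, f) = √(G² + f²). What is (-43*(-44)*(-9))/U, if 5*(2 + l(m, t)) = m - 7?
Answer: 17028*I*√5/√(20640 - √164029) ≈ 267.67*I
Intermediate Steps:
l(m, t) = -17/5 + m/5 (l(m, t) = -2 + (m - 7)/5 = -2 + (-7 + m)/5 = -2 + (-7/5 + m/5) = -17/5 + m/5)
U = √(-4128 + √164029/5) (U = √(-4128 + √((-81)² + (-17/5 + (⅕)*15)²)) = √(-4128 + √(6561 + (-17/5 + 3)²)) = √(-4128 + √(6561 + (-⅖)²)) = √(-4128 + √(6561 + 4/25)) = √(-4128 + √(164029/25)) = √(-4128 + √164029/5) ≈ 63.616*I)
(-43*(-44)*(-9))/U = (-43*(-44)*(-9))/((√(-103200 + 5*√164029)/5)) = (1892*(-9))*(5/√(-103200 + 5*√164029)) = -85140/√(-103200 + 5*√164029)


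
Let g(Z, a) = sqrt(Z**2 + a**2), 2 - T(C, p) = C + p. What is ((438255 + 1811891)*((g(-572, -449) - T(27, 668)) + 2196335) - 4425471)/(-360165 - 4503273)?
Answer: -4943629340617/4863438 - 1125073*sqrt(528785)/2431719 ≈ -1.0168e+6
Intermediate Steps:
T(C, p) = 2 - C - p (T(C, p) = 2 - (C + p) = 2 + (-C - p) = 2 - C - p)
((438255 + 1811891)*((g(-572, -449) - T(27, 668)) + 2196335) - 4425471)/(-360165 - 4503273) = ((438255 + 1811891)*((sqrt((-572)**2 + (-449)**2) - (2 - 1*27 - 1*668)) + 2196335) - 4425471)/(-360165 - 4503273) = (2250146*((sqrt(327184 + 201601) - (2 - 27 - 668)) + 2196335) - 4425471)/(-4863438) = (2250146*((sqrt(528785) - 1*(-693)) + 2196335) - 4425471)*(-1/4863438) = (2250146*((sqrt(528785) + 693) + 2196335) - 4425471)*(-1/4863438) = (2250146*((693 + sqrt(528785)) + 2196335) - 4425471)*(-1/4863438) = (2250146*(2197028 + sqrt(528785)) - 4425471)*(-1/4863438) = ((4943633766088 + 2250146*sqrt(528785)) - 4425471)*(-1/4863438) = (4943629340617 + 2250146*sqrt(528785))*(-1/4863438) = -4943629340617/4863438 - 1125073*sqrt(528785)/2431719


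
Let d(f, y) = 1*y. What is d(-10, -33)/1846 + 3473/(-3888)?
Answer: -3269731/3588624 ≈ -0.91114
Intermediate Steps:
d(f, y) = y
d(-10, -33)/1846 + 3473/(-3888) = -33/1846 + 3473/(-3888) = -33*1/1846 + 3473*(-1/3888) = -33/1846 - 3473/3888 = -3269731/3588624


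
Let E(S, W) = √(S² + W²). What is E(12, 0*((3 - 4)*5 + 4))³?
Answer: 1728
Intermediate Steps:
E(12, 0*((3 - 4)*5 + 4))³ = (√(12² + (0*((3 - 4)*5 + 4))²))³ = (√(144 + (0*(-1*5 + 4))²))³ = (√(144 + (0*(-5 + 4))²))³ = (√(144 + (0*(-1))²))³ = (√(144 + 0²))³ = (√(144 + 0))³ = (√144)³ = 12³ = 1728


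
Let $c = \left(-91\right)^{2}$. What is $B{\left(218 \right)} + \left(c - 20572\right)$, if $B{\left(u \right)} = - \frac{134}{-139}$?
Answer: $- \frac{1708315}{139} \approx -12290.0$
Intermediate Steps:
$c = 8281$
$B{\left(u \right)} = \frac{134}{139}$ ($B{\left(u \right)} = \left(-134\right) \left(- \frac{1}{139}\right) = \frac{134}{139}$)
$B{\left(218 \right)} + \left(c - 20572\right) = \frac{134}{139} + \left(8281 - 20572\right) = \frac{134}{139} - 12291 = - \frac{1708315}{139}$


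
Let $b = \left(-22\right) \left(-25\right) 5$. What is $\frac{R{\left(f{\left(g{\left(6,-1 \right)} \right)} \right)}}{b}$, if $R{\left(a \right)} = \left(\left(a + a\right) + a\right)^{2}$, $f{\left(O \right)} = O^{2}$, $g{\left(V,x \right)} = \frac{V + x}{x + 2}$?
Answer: $\frac{45}{22} \approx 2.0455$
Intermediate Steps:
$g{\left(V,x \right)} = \frac{V + x}{2 + x}$
$R{\left(a \right)} = 9 a^{2}$ ($R{\left(a \right)} = \left(2 a + a\right)^{2} = \left(3 a\right)^{2} = 9 a^{2}$)
$b = 2750$ ($b = 550 \cdot 5 = 2750$)
$\frac{R{\left(f{\left(g{\left(6,-1 \right)} \right)} \right)}}{b} = \frac{9 \left(\left(\frac{6 - 1}{2 - 1}\right)^{2}\right)^{2}}{2750} = 9 \left(\left(1^{-1} \cdot 5\right)^{2}\right)^{2} \cdot \frac{1}{2750} = 9 \left(\left(1 \cdot 5\right)^{2}\right)^{2} \cdot \frac{1}{2750} = 9 \left(5^{2}\right)^{2} \cdot \frac{1}{2750} = 9 \cdot 25^{2} \cdot \frac{1}{2750} = 9 \cdot 625 \cdot \frac{1}{2750} = 5625 \cdot \frac{1}{2750} = \frac{45}{22}$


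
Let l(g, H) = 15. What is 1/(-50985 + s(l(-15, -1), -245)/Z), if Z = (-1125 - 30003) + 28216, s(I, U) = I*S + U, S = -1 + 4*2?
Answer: -104/5302435 ≈ -1.9614e-5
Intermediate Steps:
S = 7 (S = -1 + 8 = 7)
s(I, U) = U + 7*I (s(I, U) = I*7 + U = 7*I + U = U + 7*I)
Z = -2912 (Z = -31128 + 28216 = -2912)
1/(-50985 + s(l(-15, -1), -245)/Z) = 1/(-50985 + (-245 + 7*15)/(-2912)) = 1/(-50985 + (-245 + 105)*(-1/2912)) = 1/(-50985 - 140*(-1/2912)) = 1/(-50985 + 5/104) = 1/(-5302435/104) = -104/5302435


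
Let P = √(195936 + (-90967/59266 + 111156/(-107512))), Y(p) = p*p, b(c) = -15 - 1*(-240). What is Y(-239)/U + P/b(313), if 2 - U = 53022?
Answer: -57121/53020 + √31073751898570242986459/89603524575 ≈ 0.88996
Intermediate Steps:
U = -53020 (U = 2 - 1*53022 = 2 - 53022 = -53020)
b(c) = 225 (b(c) = -15 + 240 = 225)
Y(p) = p²
P = √31073751898570242986459/398237887 (P = √(195936 + (-90967*1/59266 + 111156*(-1/107512))) = √(195936 + (-90967/59266 - 27789/26878)) = √(195936 - 1022988475/398237887) = √(78028115638757/398237887) = √31073751898570242986459/398237887 ≈ 442.64)
Y(-239)/U + P/b(313) = (-239)²/(-53020) + (√31073751898570242986459/398237887)/225 = 57121*(-1/53020) + (√31073751898570242986459/398237887)*(1/225) = -57121/53020 + √31073751898570242986459/89603524575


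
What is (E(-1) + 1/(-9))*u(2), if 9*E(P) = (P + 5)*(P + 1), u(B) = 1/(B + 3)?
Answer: -1/45 ≈ -0.022222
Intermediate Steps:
u(B) = 1/(3 + B)
E(P) = (1 + P)*(5 + P)/9 (E(P) = ((P + 5)*(P + 1))/9 = ((5 + P)*(1 + P))/9 = ((1 + P)*(5 + P))/9 = (1 + P)*(5 + P)/9)
(E(-1) + 1/(-9))*u(2) = ((5/9 + (1/9)*(-1)**2 + (2/3)*(-1)) + 1/(-9))/(3 + 2) = ((5/9 + (1/9)*1 - 2/3) - 1/9)/5 = ((5/9 + 1/9 - 2/3) - 1/9)*(1/5) = (0 - 1/9)*(1/5) = -1/9*1/5 = -1/45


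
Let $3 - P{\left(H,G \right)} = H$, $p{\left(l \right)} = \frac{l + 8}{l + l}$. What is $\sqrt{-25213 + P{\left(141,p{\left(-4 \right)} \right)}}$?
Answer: $i \sqrt{25351} \approx 159.22 i$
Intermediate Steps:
$p{\left(l \right)} = \frac{8 + l}{2 l}$
$P{\left(H,G \right)} = 3 - H$
$\sqrt{-25213 + P{\left(141,p{\left(-4 \right)} \right)}} = \sqrt{-25213 + \left(3 - 141\right)} = \sqrt{-25213 - 138} = \sqrt{-25351} = i \sqrt{25351}$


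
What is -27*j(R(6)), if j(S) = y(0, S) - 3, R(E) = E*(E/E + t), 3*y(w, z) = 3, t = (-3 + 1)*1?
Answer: 54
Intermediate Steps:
t = -2 (t = -2*1 = -2)
y(w, z) = 1 (y(w, z) = (⅓)*3 = 1)
R(E) = -E (R(E) = E*(E/E - 2) = E*(1 - 2) = E*(-1) = -E)
j(S) = -2 (j(S) = 1 - 3 = -2)
-27*j(R(6)) = -27*(-2) = 54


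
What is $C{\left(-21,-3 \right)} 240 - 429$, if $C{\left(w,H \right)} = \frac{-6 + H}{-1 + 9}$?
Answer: $-699$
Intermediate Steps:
$C{\left(w,H \right)} = - \frac{3}{4} + \frac{H}{8}$ ($C{\left(w,H \right)} = \frac{-6 + H}{8} = \left(-6 + H\right) \frac{1}{8} = - \frac{3}{4} + \frac{H}{8}$)
$C{\left(-21,-3 \right)} 240 - 429 = \left(- \frac{3}{4} + \frac{1}{8} \left(-3\right)\right) 240 - 429 = \left(- \frac{3}{4} - \frac{3}{8}\right) 240 - 429 = \left(- \frac{9}{8}\right) 240 - 429 = -270 - 429 = -699$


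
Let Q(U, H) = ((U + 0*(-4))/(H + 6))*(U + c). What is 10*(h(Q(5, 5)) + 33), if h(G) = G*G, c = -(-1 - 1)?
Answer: 52180/121 ≈ 431.24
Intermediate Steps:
c = 2 (c = -1*(-2) = 2)
Q(U, H) = U*(2 + U)/(6 + H) (Q(U, H) = ((U + 0*(-4))/(H + 6))*(U + 2) = ((U + 0)/(6 + H))*(2 + U) = (U/(6 + H))*(2 + U) = U*(2 + U)/(6 + H))
h(G) = G²
10*(h(Q(5, 5)) + 33) = 10*((5*(2 + 5)/(6 + 5))² + 33) = 10*((5*7/11)² + 33) = 10*((5*(1/11)*7)² + 33) = 10*((35/11)² + 33) = 10*(1225/121 + 33) = 10*(5218/121) = 52180/121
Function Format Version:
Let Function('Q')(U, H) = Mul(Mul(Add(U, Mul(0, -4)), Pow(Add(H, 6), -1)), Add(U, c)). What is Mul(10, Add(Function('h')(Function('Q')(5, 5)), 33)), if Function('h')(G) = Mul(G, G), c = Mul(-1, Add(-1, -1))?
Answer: Rational(52180, 121) ≈ 431.24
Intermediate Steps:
c = 2 (c = Mul(-1, -2) = 2)
Function('Q')(U, H) = Mul(U, Pow(Add(6, H), -1), Add(2, U)) (Function('Q')(U, H) = Mul(Mul(Add(U, Mul(0, -4)), Pow(Add(H, 6), -1)), Add(U, 2)) = Mul(Mul(Add(U, 0), Pow(Add(6, H), -1)), Add(2, U)) = Mul(Mul(U, Pow(Add(6, H), -1)), Add(2, U)) = Mul(U, Pow(Add(6, H), -1), Add(2, U)))
Function('h')(G) = Pow(G, 2)
Mul(10, Add(Function('h')(Function('Q')(5, 5)), 33)) = Mul(10, Add(Pow(Mul(5, Pow(Add(6, 5), -1), Add(2, 5)), 2), 33)) = Mul(10, Add(Pow(Mul(5, Pow(11, -1), 7), 2), 33)) = Mul(10, Add(Pow(Mul(5, Rational(1, 11), 7), 2), 33)) = Mul(10, Add(Pow(Rational(35, 11), 2), 33)) = Mul(10, Add(Rational(1225, 121), 33)) = Mul(10, Rational(5218, 121)) = Rational(52180, 121)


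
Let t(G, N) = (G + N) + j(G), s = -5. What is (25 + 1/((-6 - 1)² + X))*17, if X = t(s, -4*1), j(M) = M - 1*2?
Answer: 14042/33 ≈ 425.52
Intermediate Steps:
j(M) = -2 + M (j(M) = M - 2 = -2 + M)
t(G, N) = -2 + N + 2*G (t(G, N) = (G + N) + (-2 + G) = -2 + N + 2*G)
X = -16 (X = -2 - 4*1 + 2*(-5) = -2 - 4 - 10 = -16)
(25 + 1/((-6 - 1)² + X))*17 = (25 + 1/((-6 - 1)² - 16))*17 = (25 + 1/((-7)² - 16))*17 = (25 + 1/(49 - 16))*17 = (25 + 1/33)*17 = (826/33)*17 = 14042/33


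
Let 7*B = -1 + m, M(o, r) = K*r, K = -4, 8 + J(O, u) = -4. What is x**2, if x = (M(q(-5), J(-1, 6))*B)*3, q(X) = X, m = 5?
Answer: 331776/49 ≈ 6770.9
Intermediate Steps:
J(O, u) = -12 (J(O, u) = -8 - 4 = -12)
M(o, r) = -4*r
B = 4/7 (B = (-1 + 5)/7 = (1/7)*4 = 4/7 ≈ 0.57143)
x = 576/7 (x = (-4*(-12)*(4/7))*3 = (48*(4/7))*3 = (192/7)*3 = 576/7 ≈ 82.286)
x**2 = (576/7)**2 = 331776/49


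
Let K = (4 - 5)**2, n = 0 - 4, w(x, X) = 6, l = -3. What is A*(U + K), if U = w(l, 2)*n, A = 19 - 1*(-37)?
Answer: -1288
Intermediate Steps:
n = -4
A = 56 (A = 19 + 37 = 56)
K = 1 (K = (-1)**2 = 1)
U = -24 (U = 6*(-4) = -24)
A*(U + K) = 56*(-24 + 1) = 56*(-23) = -1288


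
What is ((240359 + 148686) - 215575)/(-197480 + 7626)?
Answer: -86735/94927 ≈ -0.91370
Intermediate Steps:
((240359 + 148686) - 215575)/(-197480 + 7626) = (389045 - 215575)/(-189854) = 173470*(-1/189854) = -86735/94927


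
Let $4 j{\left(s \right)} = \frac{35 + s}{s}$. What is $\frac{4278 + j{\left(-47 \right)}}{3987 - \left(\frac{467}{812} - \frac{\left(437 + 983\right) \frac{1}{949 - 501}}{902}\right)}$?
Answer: $\frac{589071045024}{548914095617} \approx 1.0732$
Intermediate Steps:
$j{\left(s \right)} = \frac{35 + s}{4 s}$ ($j{\left(s \right)} = \frac{\left(35 + s\right) \frac{1}{s}}{4} = \frac{\frac{1}{s} \left(35 + s\right)}{4} = \frac{35 + s}{4 s}$)
$\frac{4278 + j{\left(-47 \right)}}{3987 - \left(\frac{467}{812} - \frac{\left(437 + 983\right) \frac{1}{949 - 501}}{902}\right)} = \frac{4278 + \frac{35 - 47}{4 \left(-47\right)}}{3987 - \left(\frac{467}{812} - \frac{\left(437 + 983\right) \frac{1}{949 - 501}}{902}\right)} = \frac{4278 + \frac{1}{4} \left(- \frac{1}{47}\right) \left(-12\right)}{3987 - \left(\frac{467}{812} - \frac{1420}{448} \cdot \frac{1}{902}\right)} = \frac{4278 + \frac{3}{47}}{3987 - \left(\frac{467}{812} - 1420 \cdot \frac{1}{448} \cdot \frac{1}{902}\right)} = \frac{201069}{47 \left(3987 + \left(- \frac{467}{812} + \frac{355}{112} \cdot \frac{1}{902}\right)\right)} = \frac{201069}{47 \left(3987 + \left(- \frac{467}{812} + \frac{355}{101024}\right)\right)} = \frac{201069}{47 \left(3987 - \frac{1674641}{2929696}\right)} = \frac{201069}{47 \cdot \frac{11679023311}{2929696}} = \frac{201069}{47} \cdot \frac{2929696}{11679023311} = \frac{589071045024}{548914095617}$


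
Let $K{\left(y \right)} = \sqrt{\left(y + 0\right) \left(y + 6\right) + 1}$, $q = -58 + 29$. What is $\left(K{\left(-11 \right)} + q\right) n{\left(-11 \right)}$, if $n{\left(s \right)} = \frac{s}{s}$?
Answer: $-29 + 2 \sqrt{14} \approx -21.517$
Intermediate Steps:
$n{\left(s \right)} = 1$
$q = -29$
$K{\left(y \right)} = \sqrt{1 + y \left(6 + y\right)}$ ($K{\left(y \right)} = \sqrt{y \left(6 + y\right) + 1} = \sqrt{1 + y \left(6 + y\right)}$)
$\left(K{\left(-11 \right)} + q\right) n{\left(-11 \right)} = \left(\sqrt{1 + \left(-11\right)^{2} + 6 \left(-11\right)} - 29\right) 1 = \left(\sqrt{1 + 121 - 66} - 29\right) 1 = \left(\sqrt{56} - 29\right) 1 = \left(2 \sqrt{14} - 29\right) 1 = \left(-29 + 2 \sqrt{14}\right) 1 = -29 + 2 \sqrt{14}$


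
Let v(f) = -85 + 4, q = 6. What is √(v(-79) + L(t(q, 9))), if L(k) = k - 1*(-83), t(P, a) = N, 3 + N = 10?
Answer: 3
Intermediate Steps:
N = 7 (N = -3 + 10 = 7)
t(P, a) = 7
L(k) = 83 + k (L(k) = k + 83 = 83 + k)
v(f) = -81
√(v(-79) + L(t(q, 9))) = √(-81 + (83 + 7)) = √(-81 + 90) = √9 = 3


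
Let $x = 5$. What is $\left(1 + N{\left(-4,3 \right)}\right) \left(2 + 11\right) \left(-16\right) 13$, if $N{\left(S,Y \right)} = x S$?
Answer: $51376$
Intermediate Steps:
$N{\left(S,Y \right)} = 5 S$
$\left(1 + N{\left(-4,3 \right)}\right) \left(2 + 11\right) \left(-16\right) 13 = \left(1 + 5 \left(-4\right)\right) \left(2 + 11\right) \left(-16\right) 13 = \left(1 - 20\right) 13 \left(-16\right) 13 = \left(-19\right) 13 \left(-16\right) 13 = \left(-247\right) \left(-16\right) 13 = 3952 \cdot 13 = 51376$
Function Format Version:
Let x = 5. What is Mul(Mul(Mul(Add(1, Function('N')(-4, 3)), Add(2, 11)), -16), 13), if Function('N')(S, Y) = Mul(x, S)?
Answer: 51376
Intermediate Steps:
Function('N')(S, Y) = Mul(5, S)
Mul(Mul(Mul(Add(1, Function('N')(-4, 3)), Add(2, 11)), -16), 13) = Mul(Mul(Mul(Add(1, Mul(5, -4)), Add(2, 11)), -16), 13) = Mul(Mul(Mul(Add(1, -20), 13), -16), 13) = Mul(Mul(Mul(-19, 13), -16), 13) = Mul(Mul(-247, -16), 13) = Mul(3952, 13) = 51376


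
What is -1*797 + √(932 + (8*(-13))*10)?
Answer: -797 + 6*I*√3 ≈ -797.0 + 10.392*I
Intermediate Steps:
-1*797 + √(932 + (8*(-13))*10) = -797 + √(932 - 104*10) = -797 + √(932 - 1040) = -797 + √(-108) = -797 + 6*I*√3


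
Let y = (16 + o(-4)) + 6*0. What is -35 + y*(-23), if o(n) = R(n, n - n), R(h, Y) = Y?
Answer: -403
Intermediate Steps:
o(n) = 0 (o(n) = n - n = 0)
y = 16 (y = (16 + 0) + 6*0 = 16 + 0 = 16)
-35 + y*(-23) = -35 + 16*(-23) = -35 - 368 = -403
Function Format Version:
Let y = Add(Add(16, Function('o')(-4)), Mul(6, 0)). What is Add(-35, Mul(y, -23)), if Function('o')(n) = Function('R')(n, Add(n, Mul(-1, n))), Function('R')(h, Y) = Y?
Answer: -403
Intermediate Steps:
Function('o')(n) = 0 (Function('o')(n) = Add(n, Mul(-1, n)) = 0)
y = 16 (y = Add(Add(16, 0), Mul(6, 0)) = Add(16, 0) = 16)
Add(-35, Mul(y, -23)) = Add(-35, Mul(16, -23)) = Add(-35, -368) = -403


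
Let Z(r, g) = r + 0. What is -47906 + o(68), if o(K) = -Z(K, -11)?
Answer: -47974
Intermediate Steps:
Z(r, g) = r
o(K) = -K
-47906 + o(68) = -47906 - 1*68 = -47906 - 68 = -47974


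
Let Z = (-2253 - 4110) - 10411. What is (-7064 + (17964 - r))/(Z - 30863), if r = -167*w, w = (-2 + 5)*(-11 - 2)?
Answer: -4387/47637 ≈ -0.092092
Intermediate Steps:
w = -39 (w = 3*(-13) = -39)
Z = -16774 (Z = -6363 - 10411 = -16774)
r = 6513 (r = -167*(-39) = 6513)
(-7064 + (17964 - r))/(Z - 30863) = (-7064 + (17964 - 1*6513))/(-16774 - 30863) = (-7064 + (17964 - 6513))/(-47637) = (-7064 + 11451)*(-1/47637) = 4387*(-1/47637) = -4387/47637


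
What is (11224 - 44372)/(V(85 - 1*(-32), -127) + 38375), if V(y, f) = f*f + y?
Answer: -33148/54621 ≈ -0.60687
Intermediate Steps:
V(y, f) = y + f² (V(y, f) = f² + y = y + f²)
(11224 - 44372)/(V(85 - 1*(-32), -127) + 38375) = (11224 - 44372)/(((85 - 1*(-32)) + (-127)²) + 38375) = -33148/(((85 + 32) + 16129) + 38375) = -33148/((117 + 16129) + 38375) = -33148/(16246 + 38375) = -33148/54621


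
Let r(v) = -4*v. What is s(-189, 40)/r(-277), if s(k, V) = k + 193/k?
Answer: -17957/104706 ≈ -0.17150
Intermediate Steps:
s(-189, 40)/r(-277) = (-189 + 193/(-189))/((-4*(-277))) = (-189 + 193*(-1/189))/1108 = (-189 - 193/189)*(1/1108) = -35914/189*1/1108 = -17957/104706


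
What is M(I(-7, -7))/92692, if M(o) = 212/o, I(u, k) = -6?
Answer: -53/139038 ≈ -0.00038119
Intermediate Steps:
M(I(-7, -7))/92692 = (212/(-6))/92692 = (212*(-1/6))*(1/92692) = -106/3*1/92692 = -53/139038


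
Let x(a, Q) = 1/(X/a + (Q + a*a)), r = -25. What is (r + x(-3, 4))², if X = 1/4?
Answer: 14922769/24025 ≈ 621.13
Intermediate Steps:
X = ¼ ≈ 0.25000
x(a, Q) = 1/(Q + a² + 1/(4*a)) (x(a, Q) = 1/(1/(4*a) + (Q + a*a)) = 1/(1/(4*a) + (Q + a²)) = 1/(Q + a² + 1/(4*a)))
(r + x(-3, 4))² = (-25 + 4*(-3)/(1 + 4*(-3)³ + 4*4*(-3)))² = (-25 + 4*(-3)/(1 + 4*(-27) - 48))² = (-25 + 4*(-3)/(1 - 108 - 48))² = (-25 + 4*(-3)/(-155))² = (-25 + 4*(-3)*(-1/155))² = (-25 + 12/155)² = (-3863/155)² = 14922769/24025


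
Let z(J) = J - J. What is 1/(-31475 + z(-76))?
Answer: -1/31475 ≈ -3.1771e-5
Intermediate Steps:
z(J) = 0
1/(-31475 + z(-76)) = 1/(-31475 + 0) = 1/(-31475) = -1/31475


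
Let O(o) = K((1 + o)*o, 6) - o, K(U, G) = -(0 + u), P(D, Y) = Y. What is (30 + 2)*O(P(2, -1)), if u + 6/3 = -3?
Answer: 192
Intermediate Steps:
u = -5 (u = -2 - 3 = -5)
K(U, G) = 5 (K(U, G) = -(0 - 5) = -1*(-5) = 5)
O(o) = 5 - o
(30 + 2)*O(P(2, -1)) = (30 + 2)*(5 - 1*(-1)) = 32*(5 + 1) = 32*6 = 192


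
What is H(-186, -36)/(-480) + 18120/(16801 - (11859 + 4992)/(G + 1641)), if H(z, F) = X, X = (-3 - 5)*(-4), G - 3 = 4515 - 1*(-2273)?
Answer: 2150168419/2124737715 ≈ 1.0120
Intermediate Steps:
G = 6791 (G = 3 + (4515 - 1*(-2273)) = 3 + (4515 + 2273) = 3 + 6788 = 6791)
X = 32 (X = -8*(-4) = 32)
H(z, F) = 32
H(-186, -36)/(-480) + 18120/(16801 - (11859 + 4992)/(G + 1641)) = 32/(-480) + 18120/(16801 - (11859 + 4992)/(6791 + 1641)) = 32*(-1/480) + 18120/(16801 - 16851/8432) = -1/15 + 18120/(16801 - 16851/8432) = -1/15 + 18120/(141649181/8432) = -1/15 + 18120*(8432/141649181) = -1/15 + 152787840/141649181 = 2150168419/2124737715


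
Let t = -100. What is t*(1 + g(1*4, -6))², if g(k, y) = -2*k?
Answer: -4900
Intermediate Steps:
t*(1 + g(1*4, -6))² = -100*(1 - 2*4)² = -100*(1 - 8)² = -100*(-7)² = -100*49 = -4900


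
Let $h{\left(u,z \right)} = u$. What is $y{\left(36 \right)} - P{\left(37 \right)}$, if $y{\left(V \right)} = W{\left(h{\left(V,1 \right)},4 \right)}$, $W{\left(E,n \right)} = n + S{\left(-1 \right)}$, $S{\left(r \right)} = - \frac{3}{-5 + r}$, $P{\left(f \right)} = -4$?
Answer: $\frac{17}{2} \approx 8.5$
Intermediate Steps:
$W{\left(E,n \right)} = \frac{1}{2} + n$ ($W{\left(E,n \right)} = n - \frac{3}{-5 - 1} = n - \frac{3}{-6} = n - - \frac{1}{2} = n + \frac{1}{2} = \frac{1}{2} + n$)
$y{\left(V \right)} = \frac{9}{2}$ ($y{\left(V \right)} = \frac{1}{2} + 4 = \frac{9}{2}$)
$y{\left(36 \right)} - P{\left(37 \right)} = \frac{9}{2} - -4 = \frac{9}{2} + 4 = \frac{17}{2}$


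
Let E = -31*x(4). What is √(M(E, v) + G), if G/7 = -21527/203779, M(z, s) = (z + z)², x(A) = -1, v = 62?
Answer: √159594778699073/203779 ≈ 61.994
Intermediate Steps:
E = 31 (E = -31*(-1) = 31)
M(z, s) = 4*z² (M(z, s) = (2*z)² = 4*z²)
G = -150689/203779 (G = 7*(-21527/203779) = -150689/203779 ≈ -0.73947)
√(M(E, v) + G) = √(4*31² - 150689/203779) = √(4*961 - 150689/203779) = √(3844 - 150689/203779) = √(783175787/203779) = √159594778699073/203779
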